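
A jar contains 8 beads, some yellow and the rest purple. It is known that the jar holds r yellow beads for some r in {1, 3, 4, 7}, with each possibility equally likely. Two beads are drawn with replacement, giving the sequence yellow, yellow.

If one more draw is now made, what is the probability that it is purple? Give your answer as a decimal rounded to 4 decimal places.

0.2750

Under each hypothesis, the probability of the observed sequence is: P(data | r = 1) = (1/8)(1/8) = 1/64; P(data | r = 3) = (3/8)(3/8) = 9/64; P(data | r = 4) = (4/8)(4/8) = 1/4; P(data | r = 7) = (7/8)(7/8) = 49/64.
Multiplying each by its prior: 1/4 · 1/64 = 1/256, 1/4 · 9/64 = 9/256, 1/4 · 1/4 = 1/16, 1/4 · 49/64 = 49/256; with total 75/256.
Normalising, the posterior is P(r = 1 | data) = 1/75, P(r = 3 | data) = 3/25, P(r = 4 | data) = 16/75, P(r = 7 | data) = 49/75.
Averaging over the posterior, P(purple next | data) = (7/8)(1/75) + (5/8)(3/25) + (1/2)(16/75) + (1/8)(49/75) = 11/40.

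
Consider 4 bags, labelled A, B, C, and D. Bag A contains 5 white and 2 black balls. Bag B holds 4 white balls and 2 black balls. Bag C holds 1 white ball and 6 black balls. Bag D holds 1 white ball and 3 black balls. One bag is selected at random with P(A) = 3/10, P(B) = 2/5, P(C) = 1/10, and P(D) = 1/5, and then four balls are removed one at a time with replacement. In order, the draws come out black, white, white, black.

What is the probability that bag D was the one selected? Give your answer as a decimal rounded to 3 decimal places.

The likelihood of the observed sequence under each hypothesis: P(data | bag A) = (2/7)(5/7)(5/7)(2/7) = 0.041649; P(data | bag B) = (2/6)(4/6)(4/6)(2/6) = 0.049383; P(data | bag C) = (6/7)(1/7)(1/7)(6/7) = 0.014994; P(data | bag D) = (3/4)(1/4)(1/4)(3/4) = 0.035156.
Weighting by the prior gives 3/10 · 0.041649 = 0.012495, 2/5 · 0.049383 = 0.019753, 1/10 · 0.014994 = 0.0014994, 1/5 · 0.035156 = 0.0070313; summing to 0.040779.
Therefore the posterior P(bag D | data) = (0.0070313) / (0.040779) = 0.17243.

0.172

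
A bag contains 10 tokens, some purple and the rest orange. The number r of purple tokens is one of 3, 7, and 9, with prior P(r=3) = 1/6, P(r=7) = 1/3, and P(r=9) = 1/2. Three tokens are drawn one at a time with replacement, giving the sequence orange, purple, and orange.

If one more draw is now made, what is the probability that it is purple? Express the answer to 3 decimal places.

Compute the likelihood of the observed sequence for each case: P(data | r = 3) = (7/10)(3/10)(7/10) = 0.147; P(data | r = 7) = (3/10)(7/10)(3/10) = 0.063; P(data | r = 9) = (1/10)(9/10)(1/10) = 0.009.
Multiplying each by its prior: 1/6 · 0.147 = 0.0245, 1/3 · 0.063 = 0.021, 1/2 · 0.009 = 0.0045; summing to 0.05.
The posterior is then P(r = 3 | data) = 0.49, P(r = 7 | data) = 0.42, P(r = 9 | data) = 0.09.
So P(purple next | data) = Σ P(purple next | H) P(H | data) = (3/10)(0.49) + (7/10)(0.42) + (9/10)(0.09) = 0.522.

0.522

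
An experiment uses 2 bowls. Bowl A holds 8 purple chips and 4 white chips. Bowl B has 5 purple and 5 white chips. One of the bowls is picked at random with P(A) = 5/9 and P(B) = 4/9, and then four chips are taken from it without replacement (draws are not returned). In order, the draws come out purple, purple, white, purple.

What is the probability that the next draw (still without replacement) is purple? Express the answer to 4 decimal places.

Under each hypothesis, the probability of the observed sequence is: P(data | bowl A) = (8/12)(7/11)(4/10)(6/9) = 0.11313; P(data | bowl B) = (5/10)(4/9)(5/8)(3/7) = 0.059524.
Multiplying each by its prior: 5/9 · 0.11313 = 0.062851, 4/9 · 0.059524 = 0.026455; with total 0.089306.
Dividing through by the total gives posterior P(bowl A | data) = 0.70377, P(bowl B | data) = 0.29623.
The predictive probability is P(purple next | data) = (5/8)(0.70377) + (1/3)(0.29623) = 0.5386.

0.5386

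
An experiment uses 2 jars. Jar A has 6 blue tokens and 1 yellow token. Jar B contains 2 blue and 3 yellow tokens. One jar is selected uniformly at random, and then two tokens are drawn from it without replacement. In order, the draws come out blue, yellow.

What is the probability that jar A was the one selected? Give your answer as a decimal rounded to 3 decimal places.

Under each hypothesis, the probability of the observed sequence is: P(data | jar A) = (6/7)(1/6) = 1/7; P(data | jar B) = (2/5)(3/4) = 3/10.
The prior-weighted likelihoods are 1/2 · 1/7 = 1/14, 1/2 · 3/10 = 3/20; summing to 31/140.
Therefore the posterior P(jar A | data) = (1/14) / (31/140) = 10/31.

0.323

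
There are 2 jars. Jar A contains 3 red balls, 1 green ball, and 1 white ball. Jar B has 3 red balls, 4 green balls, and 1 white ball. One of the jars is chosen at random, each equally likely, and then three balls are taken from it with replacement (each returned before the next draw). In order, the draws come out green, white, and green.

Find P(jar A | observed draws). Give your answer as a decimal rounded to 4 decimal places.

Compute the likelihood of the observed sequence for each case: P(data | jar A) = (1/5)(1/5)(1/5) = 0.008; P(data | jar B) = (4/8)(1/8)(4/8) = 0.03125.
Weighting by the prior gives 1/2 · 0.008 = 0.004, 1/2 · 0.03125 = 0.015625; these sum to 0.019625.
So P(jar A | data) = (0.004) / (0.019625) = 0.20382.

0.2038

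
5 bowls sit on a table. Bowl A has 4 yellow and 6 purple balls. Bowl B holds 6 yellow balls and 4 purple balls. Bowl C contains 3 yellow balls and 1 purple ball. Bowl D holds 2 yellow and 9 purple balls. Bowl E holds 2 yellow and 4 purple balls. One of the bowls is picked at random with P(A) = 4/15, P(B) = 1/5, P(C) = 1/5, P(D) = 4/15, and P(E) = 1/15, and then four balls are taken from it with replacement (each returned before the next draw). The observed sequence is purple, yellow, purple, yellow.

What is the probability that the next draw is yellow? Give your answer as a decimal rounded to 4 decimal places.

The likelihood of the observed sequence under each hypothesis: P(data | bowl A) = (6/10)(4/10)(6/10)(4/10) = 0.0576; P(data | bowl B) = (4/10)(6/10)(4/10)(6/10) = 0.0576; P(data | bowl C) = (1/4)(3/4)(1/4)(3/4) = 0.035156; P(data | bowl D) = (9/11)(2/11)(9/11)(2/11) = 0.02213; P(data | bowl E) = (4/6)(2/6)(4/6)(2/6) = 0.049383.
Weighting by the prior gives 4/15 · 0.0576 = 0.01536, 1/5 · 0.0576 = 0.01152, 1/5 · 0.035156 = 0.0070313, 4/15 · 0.02213 = 0.0059012, 1/15 · 0.049383 = 0.0032922; these sum to 0.043105.
Dividing through by the total gives posterior P(bowl A | data) = 0.35634, P(bowl B | data) = 0.26726, P(bowl C | data) = 0.16312, P(bowl D | data) = 0.1369, P(bowl E | data) = 0.076376.
So P(yellow next | data) = Σ P(yellow next | H) P(H | data) = (2/5)(0.35634) + (3/5)(0.26726) + (3/4)(0.16312) + (2/11)(0.1369) + (1/3)(0.076376) = 0.47558.

0.4756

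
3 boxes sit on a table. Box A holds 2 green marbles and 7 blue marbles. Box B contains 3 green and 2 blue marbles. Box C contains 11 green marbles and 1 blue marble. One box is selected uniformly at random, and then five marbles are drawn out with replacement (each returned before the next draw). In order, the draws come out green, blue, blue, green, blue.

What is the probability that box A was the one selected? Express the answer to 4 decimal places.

0.4969

For each hypothesis, P(data | H) works out to: P(data | box A) = (2/9)(7/9)(7/9)(2/9)(7/9) = 0.023235; P(data | box B) = (3/5)(2/5)(2/5)(3/5)(2/5) = 0.02304; P(data | box C) = (11/12)(1/12)(1/12)(11/12)(1/12) = 0.00048627.
Weighting by the prior gives 1/3 · 0.023235 = 0.007745, 1/3 · 0.02304 = 0.00768, 1/3 · 0.00048627 = 0.00016209; summing to 0.015587.
Therefore the posterior P(box A | data) = (0.007745) / (0.015587) = 0.49688.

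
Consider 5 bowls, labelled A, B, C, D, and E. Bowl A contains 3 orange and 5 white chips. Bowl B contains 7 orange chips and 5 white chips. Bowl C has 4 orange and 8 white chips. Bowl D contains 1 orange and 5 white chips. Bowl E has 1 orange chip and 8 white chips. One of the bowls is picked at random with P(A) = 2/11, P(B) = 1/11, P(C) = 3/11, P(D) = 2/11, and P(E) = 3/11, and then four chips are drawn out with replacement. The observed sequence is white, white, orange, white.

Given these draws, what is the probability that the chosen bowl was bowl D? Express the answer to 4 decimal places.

0.2034

For each hypothesis, P(data | H) works out to: P(data | bowl A) = (5/8)(5/8)(3/8)(5/8) = 0.091553; P(data | bowl B) = (5/12)(5/12)(7/12)(5/12) = 0.042197; P(data | bowl C) = (8/12)(8/12)(4/12)(8/12) = 0.098765; P(data | bowl D) = (5/6)(5/6)(1/6)(5/6) = 0.096451; P(data | bowl E) = (8/9)(8/9)(1/9)(8/9) = 0.078037.
The prior-weighted likelihoods are 2/11 · 0.091553 = 0.016646, 1/11 · 0.042197 = 0.0038361, 3/11 · 0.098765 = 0.026936, 2/11 · 0.096451 = 0.017536, 3/11 · 0.078037 = 0.021283; these sum to 0.086237.
So P(bowl D | data) = (0.017536) / (0.086237) = 0.20335.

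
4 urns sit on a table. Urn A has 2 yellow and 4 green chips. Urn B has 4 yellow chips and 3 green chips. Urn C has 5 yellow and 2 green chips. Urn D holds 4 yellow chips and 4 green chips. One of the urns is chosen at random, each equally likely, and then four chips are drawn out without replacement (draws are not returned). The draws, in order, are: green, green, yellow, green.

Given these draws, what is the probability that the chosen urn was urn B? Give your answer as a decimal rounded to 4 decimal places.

Under each hypothesis, the probability of the observed sequence is: P(data | urn A) = (4/6)(3/5)(2/4)(2/3) = 2/15; P(data | urn B) = (3/7)(2/6)(4/5)(1/4) = 1/35; P(data | urn C) = (2/7)(1/6)(5/5)(0/4) = 0; P(data | urn D) = (4/8)(3/7)(4/6)(2/5) = 2/35.
Multiplying each by its prior: 1/4 · 2/15 = 1/30, 1/4 · 1/35 = 1/140, 1/4 · 0 = 0, 1/4 · 2/35 = 1/70; these sum to 23/420.
Hence P(urn B | data) = (1/140) / (23/420) = 3/23.

0.1304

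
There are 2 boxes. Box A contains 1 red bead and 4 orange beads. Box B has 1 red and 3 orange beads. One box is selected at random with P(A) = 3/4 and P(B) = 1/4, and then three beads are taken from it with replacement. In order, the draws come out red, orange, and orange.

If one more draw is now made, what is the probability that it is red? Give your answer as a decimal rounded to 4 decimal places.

Under each hypothesis, the probability of the observed sequence is: P(data | box A) = (1/5)(4/5)(4/5) = 0.128; P(data | box B) = (1/4)(3/4)(3/4) = 0.14062.
The prior-weighted likelihoods are 3/4 · 0.128 = 0.096, 1/4 · 0.14062 = 0.035156; these sum to 0.13116.
Dividing through by the total gives posterior P(box A | data) = 0.73195, P(box B | data) = 0.26805.
The predictive probability is P(red next | data) = (1/5)(0.73195) + (1/4)(0.26805) = 0.2134.

0.2134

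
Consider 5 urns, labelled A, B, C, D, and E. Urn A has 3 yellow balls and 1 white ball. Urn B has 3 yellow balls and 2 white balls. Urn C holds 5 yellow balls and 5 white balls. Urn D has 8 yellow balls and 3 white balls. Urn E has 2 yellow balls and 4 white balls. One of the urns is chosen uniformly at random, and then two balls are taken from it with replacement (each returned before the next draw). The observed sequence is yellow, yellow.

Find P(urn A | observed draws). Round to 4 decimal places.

For each hypothesis, P(data | H) works out to: P(data | urn A) = (3/4)(3/4) = 0.5625; P(data | urn B) = (3/5)(3/5) = 0.36; P(data | urn C) = (5/10)(5/10) = 0.25; P(data | urn D) = (8/11)(8/11) = 0.52893; P(data | urn E) = (2/6)(2/6) = 0.11111.
Multiplying each by its prior: 1/5 · 0.5625 = 0.1125, 1/5 · 0.36 = 0.072, 1/5 · 0.25 = 0.05, 1/5 · 0.52893 = 0.10579, 1/5 · 0.11111 = 0.022222; summing to 0.36251.
Hence P(urn A | data) = (0.1125) / (0.36251) = 0.31034.

0.3103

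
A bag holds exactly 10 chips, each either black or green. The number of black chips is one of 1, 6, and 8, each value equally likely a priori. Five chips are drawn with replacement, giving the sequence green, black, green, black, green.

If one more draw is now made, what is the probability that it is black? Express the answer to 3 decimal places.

Under each hypothesis, the probability of the observed sequence is: P(data | r = 1) = (9/10)(1/10)(9/10)(1/10)(9/10) = 0.00729; P(data | r = 6) = (4/10)(6/10)(4/10)(6/10)(4/10) = 0.02304; P(data | r = 8) = (2/10)(8/10)(2/10)(8/10)(2/10) = 0.00512.
Multiplying each by its prior: 1/3 · 0.00729 = 0.00243, 1/3 · 0.02304 = 0.00768, 1/3 · 0.00512 = 0.0017067; with total 0.011817.
Normalising, the posterior is P(r = 1 | data) = 0.20564, P(r = 6 | data) = 0.64993, P(r = 8 | data) = 0.14443.
Averaging over the posterior, P(black next | data) = (1/10)(0.20564) + (3/5)(0.64993) + (4/5)(0.14443) = 0.52606.

0.526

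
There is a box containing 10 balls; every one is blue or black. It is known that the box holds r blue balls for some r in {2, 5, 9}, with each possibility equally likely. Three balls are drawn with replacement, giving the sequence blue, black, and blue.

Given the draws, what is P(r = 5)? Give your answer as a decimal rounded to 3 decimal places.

0.525

Under each hypothesis, the probability of the observed sequence is: P(data | r = 2) = (2/10)(8/10)(2/10) = 0.032; P(data | r = 5) = (5/10)(5/10)(5/10) = 0.125; P(data | r = 9) = (9/10)(1/10)(9/10) = 0.081.
Weighting by the prior gives 1/3 · 0.032 = 0.010667, 1/3 · 0.125 = 0.041667, 1/3 · 0.081 = 0.027; these sum to 0.079333.
Therefore the posterior P(r = 5 | data) = (0.041667) / (0.079333) = 0.52521.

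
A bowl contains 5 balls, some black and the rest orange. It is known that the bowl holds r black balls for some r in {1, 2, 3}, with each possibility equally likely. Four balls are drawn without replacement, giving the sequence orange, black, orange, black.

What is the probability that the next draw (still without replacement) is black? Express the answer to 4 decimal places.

For each hypothesis, P(data | H) works out to: P(data | r = 1) = (4/5)(1/4)(3/3)(0/2) = 0; P(data | r = 2) = (3/5)(2/4)(2/3)(1/2) = 1/10; P(data | r = 3) = (2/5)(3/4)(1/3)(2/2) = 1/10.
Multiplying each by its prior: 1/3 · 0 = 0, 1/3 · 1/10 = 1/30, 1/3 · 1/10 = 1/30; these sum to 1/15.
Normalising, the posterior is P(r = 1 | data) = 0, P(r = 2 | data) = 1/2, P(r = 3 | data) = 1/2.
The predictive probability is P(black next | data) = (0)(1/2) + (1)(1/2) = 1/2.

0.5000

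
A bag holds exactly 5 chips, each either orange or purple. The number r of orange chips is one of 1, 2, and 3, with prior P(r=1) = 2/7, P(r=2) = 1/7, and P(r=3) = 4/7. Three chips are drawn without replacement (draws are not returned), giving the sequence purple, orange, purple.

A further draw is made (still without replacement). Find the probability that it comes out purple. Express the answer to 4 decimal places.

Under each hypothesis, the probability of the observed sequence is: P(data | r = 1) = (4/5)(1/4)(3/3) = 1/5; P(data | r = 2) = (3/5)(2/4)(2/3) = 1/5; P(data | r = 3) = (2/5)(3/4)(1/3) = 1/10.
Multiplying each by its prior: 2/7 · 1/5 = 2/35, 1/7 · 1/5 = 1/35, 4/7 · 1/10 = 2/35; summing to 1/7.
The posterior is then P(r = 1 | data) = 2/5, P(r = 2 | data) = 1/5, P(r = 3 | data) = 2/5.
The predictive probability is P(purple next | data) = (1)(2/5) + (1/2)(1/5) + (0)(2/5) = 1/2.

0.5000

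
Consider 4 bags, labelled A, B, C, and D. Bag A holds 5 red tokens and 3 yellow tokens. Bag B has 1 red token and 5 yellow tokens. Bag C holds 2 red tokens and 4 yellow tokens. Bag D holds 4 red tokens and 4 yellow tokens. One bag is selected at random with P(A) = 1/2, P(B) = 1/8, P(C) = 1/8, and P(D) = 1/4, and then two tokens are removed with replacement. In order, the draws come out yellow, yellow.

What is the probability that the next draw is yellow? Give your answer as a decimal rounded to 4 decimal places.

The likelihood of the observed sequence under each hypothesis: P(data | bag A) = (3/8)(3/8) = 0.14062; P(data | bag B) = (5/6)(5/6) = 0.69444; P(data | bag C) = (4/6)(4/6) = 0.44444; P(data | bag D) = (4/8)(4/8) = 0.25.
Weighting by the prior gives 1/2 · 0.14062 = 0.070312, 1/8 · 0.69444 = 0.086806, 1/8 · 0.44444 = 0.055556, 1/4 · 0.25 = 0.0625; these sum to 0.27517.
The posterior is then P(bag A | data) = 0.25552, P(bag B | data) = 0.31546, P(bag C | data) = 0.20189, P(bag D | data) = 0.22713.
So P(yellow next | data) = Σ P(yellow next | H) P(H | data) = (3/8)(0.25552) + (5/6)(0.31546) + (2/3)(0.20189) + (1/2)(0.22713) = 0.60686.

0.6069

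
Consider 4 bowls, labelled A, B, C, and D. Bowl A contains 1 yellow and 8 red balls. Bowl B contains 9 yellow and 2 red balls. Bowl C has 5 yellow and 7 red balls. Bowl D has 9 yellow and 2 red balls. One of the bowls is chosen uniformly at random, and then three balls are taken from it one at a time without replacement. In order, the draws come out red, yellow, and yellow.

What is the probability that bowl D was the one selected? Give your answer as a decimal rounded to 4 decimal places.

0.3664

Compute the likelihood of the observed sequence for each case: P(data | bowl A) = (8/9)(1/8)(0/7) = 0; P(data | bowl B) = (2/11)(9/10)(8/9) = 0.14545; P(data | bowl C) = (7/12)(5/11)(4/10) = 0.10606; P(data | bowl D) = (2/11)(9/10)(8/9) = 0.14545.
Multiplying each by its prior: 1/4 · 0 = 0, 1/4 · 0.14545 = 0.036364, 1/4 · 0.10606 = 0.026515, 1/4 · 0.14545 = 0.036364; these sum to 0.099242.
By Bayes' rule, P(bowl D | data) = (0.036364) / (0.099242) = 0.36641.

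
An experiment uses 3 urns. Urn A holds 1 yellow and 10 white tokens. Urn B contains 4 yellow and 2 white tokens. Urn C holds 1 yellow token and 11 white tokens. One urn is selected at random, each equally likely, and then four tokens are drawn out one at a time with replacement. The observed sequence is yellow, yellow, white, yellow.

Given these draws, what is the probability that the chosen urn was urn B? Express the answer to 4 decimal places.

0.9879

Under each hypothesis, the probability of the observed sequence is: P(data | urn A) = (1/11)(1/11)(10/11)(1/11) = 0.00068301; P(data | urn B) = (4/6)(4/6)(2/6)(4/6) = 0.098765; P(data | urn C) = (1/12)(1/12)(11/12)(1/12) = 0.00053048.
The prior-weighted likelihoods are 1/3 · 0.00068301 = 0.00022767, 1/3 · 0.098765 = 0.032922, 1/3 · 0.00053048 = 0.00017683; summing to 0.033326.
Hence P(urn B | data) = (0.032922) / (0.033326) = 0.98786.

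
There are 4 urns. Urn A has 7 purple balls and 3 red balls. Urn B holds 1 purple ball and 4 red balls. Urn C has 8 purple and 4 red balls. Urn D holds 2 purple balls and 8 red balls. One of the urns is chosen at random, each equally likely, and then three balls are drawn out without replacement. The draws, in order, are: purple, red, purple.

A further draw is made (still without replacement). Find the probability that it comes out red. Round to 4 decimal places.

Under each hypothesis, the probability of the observed sequence is: P(data | urn A) = (7/10)(3/9)(6/8) = 0.175; P(data | urn B) = (1/5)(4/4)(0/3) = 0; P(data | urn C) = (8/12)(4/11)(7/10) = 0.1697; P(data | urn D) = (2/10)(8/9)(1/8) = 0.022222.
Weighting by the prior gives 1/4 · 0.175 = 0.04375, 1/4 · 0 = 0, 1/4 · 0.1697 = 0.042424, 1/4 · 0.022222 = 0.0055556; these sum to 0.09173.
Dividing through by the total gives posterior P(urn A | data) = 0.47694, P(urn B | data) = 0, P(urn C | data) = 0.46249, P(urn D | data) = 0.060564.
The predictive probability is P(red next | data) = (2/7)(0.47694) + (1/3)(0.46249) + (1)(0.060564) = 0.351.

0.3510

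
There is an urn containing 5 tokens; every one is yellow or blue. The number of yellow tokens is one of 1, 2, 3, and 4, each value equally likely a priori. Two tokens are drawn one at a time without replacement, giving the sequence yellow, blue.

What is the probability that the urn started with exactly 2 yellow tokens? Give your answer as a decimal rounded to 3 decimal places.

0.300

Compute the likelihood of the observed sequence for each case: P(data | r = 1) = (1/5)(4/4) = 1/5; P(data | r = 2) = (2/5)(3/4) = 3/10; P(data | r = 3) = (3/5)(2/4) = 3/10; P(data | r = 4) = (4/5)(1/4) = 1/5.
Multiplying each by its prior: 1/4 · 1/5 = 1/20, 1/4 · 3/10 = 3/40, 1/4 · 3/10 = 3/40, 1/4 · 1/5 = 1/20; with total 1/4.
Hence P(r = 2 | data) = (3/40) / (1/4) = 3/10.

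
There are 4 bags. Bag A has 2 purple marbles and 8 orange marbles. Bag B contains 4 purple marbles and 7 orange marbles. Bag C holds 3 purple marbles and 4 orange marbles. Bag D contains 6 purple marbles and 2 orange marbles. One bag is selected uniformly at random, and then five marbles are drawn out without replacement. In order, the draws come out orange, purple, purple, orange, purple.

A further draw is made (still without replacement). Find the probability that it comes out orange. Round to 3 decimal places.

0.530

For each hypothesis, P(data | H) works out to: P(data | bag A) = (8/10)(2/9)(1/8)(7/7)(0/6) = 0; P(data | bag B) = (7/11)(4/10)(3/9)(6/8)(2/7) = 0.018182; P(data | bag C) = (4/7)(3/6)(2/5)(3/4)(1/3) = 0.028571; P(data | bag D) = (2/8)(6/7)(5/6)(1/5)(4/4) = 0.035714.
The prior-weighted likelihoods are 1/4 · 0 = 0, 1/4 · 0.018182 = 0.0045455, 1/4 · 0.028571 = 0.0071429, 1/4 · 0.035714 = 0.0089286; these sum to 0.020617.
Dividing through by the total gives posterior P(bag A | data) = 0, P(bag B | data) = 0.22047, P(bag C | data) = 0.34646, P(bag D | data) = 0.43307.
Averaging over the posterior, P(orange next | data) = (5/6)(0.22047) + (1)(0.34646) + (0)(0.43307) = 0.53018.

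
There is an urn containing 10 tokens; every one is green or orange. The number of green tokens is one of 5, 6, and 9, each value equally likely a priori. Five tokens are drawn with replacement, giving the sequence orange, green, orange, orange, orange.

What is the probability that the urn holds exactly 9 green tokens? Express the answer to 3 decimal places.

0.002

Under each hypothesis, the probability of the observed sequence is: P(data | r = 5) = (5/10)(5/10)(5/10)(5/10)(5/10) = 0.03125; P(data | r = 6) = (4/10)(6/10)(4/10)(4/10)(4/10) = 0.01536; P(data | r = 9) = (1/10)(9/10)(1/10)(1/10)(1/10) = 9e-05.
Multiplying each by its prior: 1/3 · 0.03125 = 0.010417, 1/3 · 0.01536 = 0.00512, 1/3 · 9e-05 = 3e-05; these sum to 0.015567.
Hence P(r = 9 | data) = (3e-05) / (0.015567) = 0.0019272.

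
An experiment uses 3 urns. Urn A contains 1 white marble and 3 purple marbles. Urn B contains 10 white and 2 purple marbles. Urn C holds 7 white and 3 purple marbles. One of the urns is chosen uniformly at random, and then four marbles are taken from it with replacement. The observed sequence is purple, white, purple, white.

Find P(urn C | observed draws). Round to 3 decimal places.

0.448

Under each hypothesis, the probability of the observed sequence is: P(data | urn A) = (3/4)(1/4)(3/4)(1/4) = 0.035156; P(data | urn B) = (2/12)(10/12)(2/12)(10/12) = 0.01929; P(data | urn C) = (3/10)(7/10)(3/10)(7/10) = 0.0441.
Weighting by the prior gives 1/3 · 0.035156 = 0.011719, 1/3 · 0.01929 = 0.00643, 1/3 · 0.0441 = 0.0147; with total 0.032849.
Hence P(urn C | data) = (0.0147) / (0.032849) = 0.44751.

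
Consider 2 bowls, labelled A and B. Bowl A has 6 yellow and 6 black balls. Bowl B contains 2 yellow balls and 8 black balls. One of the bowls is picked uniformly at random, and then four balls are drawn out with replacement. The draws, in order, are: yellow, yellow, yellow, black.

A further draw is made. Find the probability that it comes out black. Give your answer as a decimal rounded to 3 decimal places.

0.528

The likelihood of the observed sequence under each hypothesis: P(data | bowl A) = (6/12)(6/12)(6/12)(6/12) = 0.0625; P(data | bowl B) = (2/10)(2/10)(2/10)(8/10) = 0.0064.
The prior-weighted likelihoods are 1/2 · 0.0625 = 0.03125, 1/2 · 0.0064 = 0.0032; these sum to 0.03445.
The posterior is then P(bowl A | data) = 0.90711, P(bowl B | data) = 0.092888.
Averaging over the posterior, P(black next | data) = (1/2)(0.90711) + (4/5)(0.092888) = 0.52787.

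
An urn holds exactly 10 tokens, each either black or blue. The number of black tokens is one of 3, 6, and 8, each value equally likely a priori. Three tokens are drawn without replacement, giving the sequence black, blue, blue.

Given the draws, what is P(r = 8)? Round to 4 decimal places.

For each hypothesis, P(data | H) works out to: P(data | r = 3) = (3/10)(7/9)(6/8) = 0.175; P(data | r = 6) = (6/10)(4/9)(3/8) = 0.1; P(data | r = 8) = (8/10)(2/9)(1/8) = 0.022222.
Multiplying each by its prior: 1/3 · 0.175 = 0.058333, 1/3 · 0.1 = 0.033333, 1/3 · 0.022222 = 0.0074074; summing to 0.099074.
So P(r = 8 | data) = (0.0074074) / (0.099074) = 0.074766.

0.0748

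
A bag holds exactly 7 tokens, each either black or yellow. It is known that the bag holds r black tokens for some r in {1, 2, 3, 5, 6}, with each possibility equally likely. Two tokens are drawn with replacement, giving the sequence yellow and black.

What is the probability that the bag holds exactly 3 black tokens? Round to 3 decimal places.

0.273

The likelihood of the observed sequence under each hypothesis: P(data | r = 1) = (6/7)(1/7) = 6/49; P(data | r = 2) = (5/7)(2/7) = 10/49; P(data | r = 3) = (4/7)(3/7) = 12/49; P(data | r = 5) = (2/7)(5/7) = 10/49; P(data | r = 6) = (1/7)(6/7) = 6/49.
Weighting by the prior gives 1/5 · 6/49 = 6/245, 1/5 · 10/49 = 2/49, 1/5 · 12/49 = 12/245, 1/5 · 10/49 = 2/49, 1/5 · 6/49 = 6/245; summing to 44/245.
Hence P(r = 3 | data) = (12/245) / (44/245) = 3/11.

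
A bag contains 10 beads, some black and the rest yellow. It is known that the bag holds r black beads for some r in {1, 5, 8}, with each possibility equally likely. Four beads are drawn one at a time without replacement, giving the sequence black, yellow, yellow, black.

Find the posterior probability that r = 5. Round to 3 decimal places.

The likelihood of the observed sequence under each hypothesis: P(data | r = 1) = (1/10)(9/9)(8/8)(0/7) = 0; P(data | r = 5) = (5/10)(5/9)(4/8)(4/7) = 5/63; P(data | r = 8) = (8/10)(2/9)(1/8)(7/7) = 1/45.
Multiplying each by its prior: 1/3 · 0 = 0, 1/3 · 5/63 = 5/189, 1/3 · 1/45 = 1/135; summing to 32/945.
So P(r = 5 | data) = (5/189) / (32/945) = 25/32.

0.781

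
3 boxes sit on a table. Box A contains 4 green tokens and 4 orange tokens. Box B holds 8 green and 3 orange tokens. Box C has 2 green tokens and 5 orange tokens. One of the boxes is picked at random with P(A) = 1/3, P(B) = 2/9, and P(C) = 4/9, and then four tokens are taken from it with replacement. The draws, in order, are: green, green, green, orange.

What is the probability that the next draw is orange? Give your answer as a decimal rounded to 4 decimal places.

The likelihood of the observed sequence under each hypothesis: P(data | box A) = (4/8)(4/8)(4/8)(4/8) = 0.0625; P(data | box B) = (8/11)(8/11)(8/11)(3/11) = 0.10491; P(data | box C) = (2/7)(2/7)(2/7)(5/7) = 0.01666.
Multiplying each by its prior: 1/3 · 0.0625 = 0.020833, 2/9 · 0.10491 = 0.023314, 4/9 · 0.01666 = 0.0074043; these sum to 0.051551.
Dividing through by the total gives posterior P(box A | data) = 0.40413, P(box B | data) = 0.45224, P(box C | data) = 0.14363.
The predictive probability is P(orange next | data) = (1/2)(0.40413) + (3/11)(0.45224) + (5/7)(0.14363) = 0.428.

0.4280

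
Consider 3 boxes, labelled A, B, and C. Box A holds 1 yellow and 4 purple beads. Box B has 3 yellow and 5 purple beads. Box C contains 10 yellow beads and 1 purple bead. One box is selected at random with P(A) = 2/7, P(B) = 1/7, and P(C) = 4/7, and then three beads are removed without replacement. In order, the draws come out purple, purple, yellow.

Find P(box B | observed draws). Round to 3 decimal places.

0.309

Compute the likelihood of the observed sequence for each case: P(data | box A) = (4/5)(3/4)(1/3) = 1/5; P(data | box B) = (5/8)(4/7)(3/6) = 5/28; P(data | box C) = (1/11)(0/10) = 0.
The prior-weighted likelihoods are 2/7 · 1/5 = 2/35, 1/7 · 5/28 = 5/196, 4/7 · 0 = 0; these sum to 81/980.
So P(box B | data) = (5/196) / (81/980) = 25/81.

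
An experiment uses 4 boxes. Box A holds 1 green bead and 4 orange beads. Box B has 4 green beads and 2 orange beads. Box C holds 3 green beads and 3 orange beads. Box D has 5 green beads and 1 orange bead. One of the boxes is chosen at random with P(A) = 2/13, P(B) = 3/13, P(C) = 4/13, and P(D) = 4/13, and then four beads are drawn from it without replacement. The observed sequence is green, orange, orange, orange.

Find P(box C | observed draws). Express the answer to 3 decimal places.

0.333

For each hypothesis, P(data | H) works out to: P(data | box A) = (1/5)(4/4)(3/3)(2/2) = 1/5; P(data | box B) = (4/6)(2/5)(1/4)(0/3) = 0; P(data | box C) = (3/6)(3/5)(2/4)(1/3) = 1/20; P(data | box D) = (5/6)(1/5)(0/4) = 0.
Weighting by the prior gives 2/13 · 1/5 = 2/65, 3/13 · 0 = 0, 4/13 · 1/20 = 1/65, 4/13 · 0 = 0; summing to 3/65.
Hence P(box C | data) = (1/65) / (3/65) = 1/3.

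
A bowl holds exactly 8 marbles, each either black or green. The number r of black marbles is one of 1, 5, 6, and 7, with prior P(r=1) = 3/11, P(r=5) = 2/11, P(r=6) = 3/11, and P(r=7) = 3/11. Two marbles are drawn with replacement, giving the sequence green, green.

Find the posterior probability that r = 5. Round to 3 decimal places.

0.100

Under each hypothesis, the probability of the observed sequence is: P(data | r = 1) = (7/8)(7/8) = 49/64; P(data | r = 5) = (3/8)(3/8) = 9/64; P(data | r = 6) = (2/8)(2/8) = 1/16; P(data | r = 7) = (1/8)(1/8) = 1/64.
Multiplying each by its prior: 3/11 · 49/64 = 147/704, 2/11 · 9/64 = 9/352, 3/11 · 1/16 = 3/176, 3/11 · 1/64 = 3/704; with total 45/176.
By Bayes' rule, P(r = 5 | data) = (9/352) / (45/176) = 1/10.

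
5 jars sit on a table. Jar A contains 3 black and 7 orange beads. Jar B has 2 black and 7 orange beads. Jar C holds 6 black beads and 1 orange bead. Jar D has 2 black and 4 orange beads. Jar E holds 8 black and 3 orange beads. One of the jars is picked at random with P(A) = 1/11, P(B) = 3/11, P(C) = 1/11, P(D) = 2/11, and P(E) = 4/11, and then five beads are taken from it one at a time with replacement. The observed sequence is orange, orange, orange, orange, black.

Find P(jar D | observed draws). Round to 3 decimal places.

0.284

Under each hypothesis, the probability of the observed sequence is: P(data | jar A) = (7/10)(7/10)(7/10)(7/10)(3/10) = 0.07203; P(data | jar B) = (7/9)(7/9)(7/9)(7/9)(2/9) = 0.081322; P(data | jar C) = (1/7)(1/7)(1/7)(1/7)(6/7) = 0.00035699; P(data | jar D) = (4/6)(4/6)(4/6)(4/6)(2/6) = 0.065844; P(data | jar E) = (3/11)(3/11)(3/11)(3/11)(8/11) = 0.0040236.
Multiplying each by its prior: 1/11 · 0.07203 = 0.0065482, 3/11 · 0.081322 = 0.022179, 1/11 · 0.00035699 = 3.2454e-05, 2/11 · 0.065844 = 0.011972, 4/11 · 0.0040236 = 0.0014631; summing to 0.042194.
Hence P(jar D | data) = (0.011972) / (0.042194) = 0.28373.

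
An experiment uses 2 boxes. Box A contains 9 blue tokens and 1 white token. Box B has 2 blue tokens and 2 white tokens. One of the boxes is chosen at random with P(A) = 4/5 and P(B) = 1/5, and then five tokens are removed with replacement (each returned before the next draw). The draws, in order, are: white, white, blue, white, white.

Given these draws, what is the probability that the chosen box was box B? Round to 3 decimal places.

Under each hypothesis, the probability of the observed sequence is: P(data | box A) = (1/10)(1/10)(9/10)(1/10)(1/10) = 9e-05; P(data | box B) = (2/4)(2/4)(2/4)(2/4)(2/4) = 0.03125.
Multiplying each by its prior: 4/5 · 9e-05 = 7.2e-05, 1/5 · 0.03125 = 0.00625; summing to 0.006322.
Therefore the posterior P(box B | data) = (0.00625) / (0.006322) = 0.98861.

0.989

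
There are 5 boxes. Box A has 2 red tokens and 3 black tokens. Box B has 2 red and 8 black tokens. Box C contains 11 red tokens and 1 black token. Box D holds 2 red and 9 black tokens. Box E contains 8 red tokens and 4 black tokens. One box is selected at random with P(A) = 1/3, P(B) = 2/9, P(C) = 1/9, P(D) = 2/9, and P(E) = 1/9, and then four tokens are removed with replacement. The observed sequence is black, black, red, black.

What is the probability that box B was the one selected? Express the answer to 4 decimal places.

0.2975

For each hypothesis, P(data | H) works out to: P(data | box A) = (3/5)(3/5)(2/5)(3/5) = 0.0864; P(data | box B) = (8/10)(8/10)(2/10)(8/10) = 0.1024; P(data | box C) = (1/12)(1/12)(11/12)(1/12) = 0.00053048; P(data | box D) = (9/11)(9/11)(2/11)(9/11) = 0.099583; P(data | box E) = (4/12)(4/12)(8/12)(4/12) = 0.024691.
Multiplying each by its prior: 1/3 · 0.0864 = 0.0288, 2/9 · 0.1024 = 0.022756, 1/9 · 0.00053048 = 5.8942e-05, 2/9 · 0.099583 = 0.02213, 1/9 · 0.024691 = 0.0027435; these sum to 0.076488.
Hence P(box B | data) = (0.022756) / (0.076488) = 0.29751.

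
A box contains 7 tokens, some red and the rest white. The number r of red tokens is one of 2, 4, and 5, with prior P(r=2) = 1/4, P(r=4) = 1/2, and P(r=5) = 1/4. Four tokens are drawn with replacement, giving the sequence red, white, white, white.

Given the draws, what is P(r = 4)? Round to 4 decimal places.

0.4269

Under each hypothesis, the probability of the observed sequence is: P(data | r = 2) = (2/7)(5/7)(5/7)(5/7) = 0.10412; P(data | r = 4) = (4/7)(3/7)(3/7)(3/7) = 0.044981; P(data | r = 5) = (5/7)(2/7)(2/7)(2/7) = 0.01666.
Weighting by the prior gives 1/4 · 0.10412 = 0.026031, 1/2 · 0.044981 = 0.022491, 1/4 · 0.01666 = 0.0041649; with total 0.052686.
So P(r = 4 | data) = (0.022491) / (0.052686) = 0.42688.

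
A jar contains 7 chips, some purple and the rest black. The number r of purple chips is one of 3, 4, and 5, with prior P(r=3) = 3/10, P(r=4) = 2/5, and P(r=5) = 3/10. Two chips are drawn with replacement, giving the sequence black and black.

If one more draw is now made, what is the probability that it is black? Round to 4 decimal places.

Compute the likelihood of the observed sequence for each case: P(data | r = 3) = (4/7)(4/7) = 16/49; P(data | r = 4) = (3/7)(3/7) = 9/49; P(data | r = 5) = (2/7)(2/7) = 4/49.
Weighting by the prior gives 3/10 · 16/49 = 24/245, 2/5 · 9/49 = 18/245, 3/10 · 4/49 = 6/245; these sum to 48/245.
Normalising, the posterior is P(r = 3 | data) = 1/2, P(r = 4 | data) = 3/8, P(r = 5 | data) = 1/8.
So P(black next | data) = Σ P(black next | H) P(H | data) = (4/7)(1/2) + (3/7)(3/8) + (2/7)(1/8) = 27/56.

0.4821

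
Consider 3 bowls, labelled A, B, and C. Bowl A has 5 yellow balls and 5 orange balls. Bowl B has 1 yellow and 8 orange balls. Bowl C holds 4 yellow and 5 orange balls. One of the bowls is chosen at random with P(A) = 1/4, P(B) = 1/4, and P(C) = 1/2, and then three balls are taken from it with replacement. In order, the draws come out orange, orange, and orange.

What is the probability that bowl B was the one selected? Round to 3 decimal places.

Under each hypothesis, the probability of the observed sequence is: P(data | bowl A) = (5/10)(5/10)(5/10) = 0.125; P(data | bowl B) = (8/9)(8/9)(8/9) = 0.70233; P(data | bowl C) = (5/9)(5/9)(5/9) = 0.17147.
Weighting by the prior gives 1/4 · 0.125 = 0.03125, 1/4 · 0.70233 = 0.17558, 1/2 · 0.17147 = 0.085734; summing to 0.29257.
Hence P(bowl B | data) = (0.17558) / (0.29257) = 0.60015.

0.600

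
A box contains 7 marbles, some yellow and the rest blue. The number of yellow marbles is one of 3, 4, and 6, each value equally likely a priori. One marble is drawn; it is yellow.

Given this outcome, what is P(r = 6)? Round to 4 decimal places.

0.4615

Under each hypothesis, the probability of this draw is: P(data | r = 3) = (3/7) = 3/7; P(data | r = 4) = (4/7) = 4/7; P(data | r = 6) = (6/7) = 6/7.
Weighting by the prior gives 1/3 · 3/7 = 1/7, 1/3 · 4/7 = 4/21, 1/3 · 6/7 = 2/7; these sum to 13/21.
Hence P(r = 6 | data) = (2/7) / (13/21) = 6/13.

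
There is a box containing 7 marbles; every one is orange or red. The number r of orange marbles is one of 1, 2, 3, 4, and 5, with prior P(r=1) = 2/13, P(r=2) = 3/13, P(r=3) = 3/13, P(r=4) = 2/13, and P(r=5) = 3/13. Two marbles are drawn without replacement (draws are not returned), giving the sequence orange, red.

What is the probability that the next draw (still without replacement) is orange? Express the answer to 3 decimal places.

Under each hypothesis, the probability of the observed sequence is: P(data | r = 1) = (1/7)(6/6) = 1/7; P(data | r = 2) = (2/7)(5/6) = 5/21; P(data | r = 3) = (3/7)(4/6) = 2/7; P(data | r = 4) = (4/7)(3/6) = 2/7; P(data | r = 5) = (5/7)(2/6) = 5/21.
Multiplying each by its prior: 2/13 · 1/7 = 2/91, 3/13 · 5/21 = 5/91, 3/13 · 2/7 = 6/91, 2/13 · 2/7 = 4/91, 3/13 · 5/21 = 5/91; these sum to 22/91.
The posterior is then P(r = 1 | data) = 1/11, P(r = 2 | data) = 5/22, P(r = 3 | data) = 3/11, P(r = 4 | data) = 2/11, P(r = 5 | data) = 5/22.
So P(orange next | data) = Σ P(orange next | H) P(H | data) = (0)(1/11) + (1/5)(5/22) + (2/5)(3/11) + (3/5)(2/11) + (4/5)(5/22) = 49/110.

0.445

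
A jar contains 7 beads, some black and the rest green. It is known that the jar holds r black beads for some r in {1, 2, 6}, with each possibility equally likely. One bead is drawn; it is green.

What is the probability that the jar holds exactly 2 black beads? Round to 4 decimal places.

Compute the likelihood of this draw for each case: P(data | r = 1) = (6/7) = 6/7; P(data | r = 2) = (5/7) = 5/7; P(data | r = 6) = (1/7) = 1/7.
Weighting by the prior gives 1/3 · 6/7 = 2/7, 1/3 · 5/7 = 5/21, 1/3 · 1/7 = 1/21; with total 4/7.
Therefore the posterior P(r = 2 | data) = (5/21) / (4/7) = 5/12.

0.4167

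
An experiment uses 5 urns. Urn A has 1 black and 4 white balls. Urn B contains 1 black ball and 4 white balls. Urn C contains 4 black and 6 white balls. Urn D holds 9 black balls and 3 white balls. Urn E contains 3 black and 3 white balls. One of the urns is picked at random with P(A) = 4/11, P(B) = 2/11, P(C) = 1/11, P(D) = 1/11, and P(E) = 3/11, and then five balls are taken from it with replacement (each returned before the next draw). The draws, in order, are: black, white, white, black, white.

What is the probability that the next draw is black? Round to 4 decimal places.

0.3534

Under each hypothesis, the probability of the observed sequence is: P(data | urn A) = (1/5)(4/5)(4/5)(1/5)(4/5) = 0.02048; P(data | urn B) = (1/5)(4/5)(4/5)(1/5)(4/5) = 0.02048; P(data | urn C) = (4/10)(6/10)(6/10)(4/10)(6/10) = 0.03456; P(data | urn D) = (9/12)(3/12)(3/12)(9/12)(3/12) = 0.0087891; P(data | urn E) = (3/6)(3/6)(3/6)(3/6)(3/6) = 0.03125.
The prior-weighted likelihoods are 4/11 · 0.02048 = 0.0074473, 2/11 · 0.02048 = 0.0037236, 1/11 · 0.03456 = 0.0031418, 1/11 · 0.0087891 = 0.00079901, 3/11 · 0.03125 = 0.0085227; with total 0.023634.
The posterior is then P(urn A | data) = 0.3151, P(urn B | data) = 0.15755, P(urn C | data) = 0.13293, P(urn D | data) = 0.033807, P(urn E | data) = 0.36061.
So P(black next | data) = Σ P(black next | H) P(H | data) = (1/5)(0.3151) + (1/5)(0.15755) + (2/5)(0.13293) + (3/4)(0.033807) + (1/2)(0.36061) = 0.35336.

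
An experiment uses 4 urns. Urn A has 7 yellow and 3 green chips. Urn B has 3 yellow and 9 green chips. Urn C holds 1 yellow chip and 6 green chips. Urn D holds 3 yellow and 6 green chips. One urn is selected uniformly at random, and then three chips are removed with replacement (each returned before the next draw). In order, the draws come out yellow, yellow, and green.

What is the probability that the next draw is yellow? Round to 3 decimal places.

For each hypothesis, P(data | H) works out to: P(data | urn A) = (7/10)(7/10)(3/10) = 0.147; P(data | urn B) = (3/12)(3/12)(9/12) = 0.046875; P(data | urn C) = (1/7)(1/7)(6/7) = 0.017493; P(data | urn D) = (3/9)(3/9)(6/9) = 0.074074.
Weighting by the prior gives 1/4 · 0.147 = 0.03675, 1/4 · 0.046875 = 0.011719, 1/4 · 0.017493 = 0.0043732, 1/4 · 0.074074 = 0.018519; these sum to 0.07136.
Dividing through by the total gives posterior P(urn A | data) = 0.51499, P(urn B | data) = 0.16422, P(urn C | data) = 0.061283, P(urn D | data) = 0.25951.
So P(yellow next | data) = Σ P(yellow next | H) P(H | data) = (7/10)(0.51499) + (1/4)(0.16422) + (1/7)(0.061283) + (1/3)(0.25951) = 0.49681.

0.497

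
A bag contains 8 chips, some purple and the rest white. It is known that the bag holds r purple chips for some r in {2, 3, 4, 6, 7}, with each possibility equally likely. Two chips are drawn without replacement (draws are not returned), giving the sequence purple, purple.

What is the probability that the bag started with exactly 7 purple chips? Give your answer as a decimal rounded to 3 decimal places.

Compute the likelihood of the observed sequence for each case: P(data | r = 2) = (2/8)(1/7) = 1/28; P(data | r = 3) = (3/8)(2/7) = 3/28; P(data | r = 4) = (4/8)(3/7) = 3/14; P(data | r = 6) = (6/8)(5/7) = 15/28; P(data | r = 7) = (7/8)(6/7) = 3/4.
Multiplying each by its prior: 1/5 · 1/28 = 1/140, 1/5 · 3/28 = 3/140, 1/5 · 3/14 = 3/70, 1/5 · 15/28 = 3/28, 1/5 · 3/4 = 3/20; summing to 23/70.
By Bayes' rule, P(r = 7 | data) = (3/20) / (23/70) = 21/46.

0.457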